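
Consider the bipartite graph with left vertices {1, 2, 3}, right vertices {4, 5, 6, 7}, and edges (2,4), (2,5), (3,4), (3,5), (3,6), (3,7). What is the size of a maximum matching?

Step 1: List the neighbors of each left vertex:
  1: (none)
  2: 4, 5
  3: 4, 5, 6, 7

Step 2: Greedily match left vertices, then look for augmenting paths:
  Match 2 -- 4
  Match 3 -- 5
  No augmenting path remains.

Step 3: Verify this is maximum:
  Matching has size 2. The vertex set {2, 3} covers every edge and has size 2; any matching has at most one edge per cover vertex, so 2 is maximum (König's theorem).

Maximum matching: {(2,4), (3,5)}
Size: 2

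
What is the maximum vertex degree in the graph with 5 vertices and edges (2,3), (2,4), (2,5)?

Step 1: Count edges incident to each vertex:
  deg(1) = 0 (neighbors: none)
  deg(2) = 3 (neighbors: 3, 4, 5)
  deg(3) = 1 (neighbors: 2)
  deg(4) = 1 (neighbors: 2)
  deg(5) = 1 (neighbors: 2)

Step 2: Find maximum:
  max(0, 3, 1, 1, 1) = 3 (vertex 2)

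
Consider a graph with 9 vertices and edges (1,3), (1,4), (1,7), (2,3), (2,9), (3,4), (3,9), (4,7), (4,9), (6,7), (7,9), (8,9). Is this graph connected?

Step 1: Build adjacency list from edges:
  1: 3, 4, 7
  2: 3, 9
  3: 1, 2, 4, 9
  4: 1, 3, 7, 9
  5: (none)
  6: 7
  7: 1, 4, 6, 9
  8: 9
  9: 2, 3, 4, 7, 8

Step 2: Run BFS/DFS from vertex 1:
  Visited: {1, 3, 4, 7, 2, 9, 6, 8}
  Reached 8 of 9 vertices

Step 3: Only 8 of 9 vertices reached. Graph is disconnected.
Connected components: {1, 2, 3, 4, 6, 7, 8, 9}, {5}
Answer: No, the graph is not connected (2 components).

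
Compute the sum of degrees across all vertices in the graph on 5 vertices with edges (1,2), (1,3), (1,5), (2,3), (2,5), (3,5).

Step 1: Count edges incident to each vertex:
  deg(1) = 3 (neighbors: 2, 3, 5)
  deg(2) = 3 (neighbors: 1, 3, 5)
  deg(3) = 3 (neighbors: 1, 2, 5)
  deg(4) = 0 (neighbors: none)
  deg(5) = 3 (neighbors: 1, 2, 3)

Step 2: Sum all degrees:
  3 + 3 + 3 + 0 + 3 = 12

Verification: sum of degrees = 2 * |E| = 2 * 6 = 12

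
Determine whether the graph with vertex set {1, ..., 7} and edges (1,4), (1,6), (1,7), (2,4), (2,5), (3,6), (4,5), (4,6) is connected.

Step 1: Build adjacency list from edges:
  1: 4, 6, 7
  2: 4, 5
  3: 6
  4: 1, 2, 5, 6
  5: 2, 4
  6: 1, 3, 4
  7: 1

Step 2: Run BFS/DFS from vertex 1:
  Visited: {1, 4, 6, 7, 2, 5, 3}
  Reached 7 of 7 vertices

Step 3: All 7 vertices reached from vertex 1, so the graph is connected.
Answer: Yes, the graph is connected.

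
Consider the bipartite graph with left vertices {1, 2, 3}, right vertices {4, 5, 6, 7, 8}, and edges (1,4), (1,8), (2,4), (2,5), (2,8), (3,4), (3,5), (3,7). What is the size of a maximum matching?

Step 1: List the neighbors of each left vertex:
  1: 4, 8
  2: 4, 5, 8
  3: 4, 5, 7

Step 2: Greedily match left vertices, then look for augmenting paths:
  Match 1 -- 4
  Match 2 -- 5
  Match 3 -- 7
  No augmenting path remains.

Step 3: Verify this is maximum:
  Matching size 3 = min(|L|, |R|) = min(3, 5), which is an upper bound, so this matching is maximum.

Maximum matching: {(1,4), (2,5), (3,7)}
Size: 3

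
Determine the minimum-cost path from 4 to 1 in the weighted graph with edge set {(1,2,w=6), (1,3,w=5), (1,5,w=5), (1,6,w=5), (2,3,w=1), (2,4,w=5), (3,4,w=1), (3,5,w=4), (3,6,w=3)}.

Step 1: Build adjacency list with weights:
  1: 2(w=6), 3(w=5), 5(w=5), 6(w=5)
  2: 1(w=6), 3(w=1), 4(w=5)
  3: 1(w=5), 2(w=1), 4(w=1), 5(w=4), 6(w=3)
  4: 2(w=5), 3(w=1)
  5: 1(w=5), 3(w=4)
  6: 1(w=5), 3(w=3)

Step 2: Apply Dijkstra's algorithm from vertex 4:
  Visit vertex 4 (distance=0)
    Update dist[2] = 5
    Update dist[3] = 1
  Visit vertex 3 (distance=1)
    Update dist[1] = 6
    Update dist[2] = 2
    Update dist[5] = 5
    Update dist[6] = 4
  Visit vertex 2 (distance=2)
  Visit vertex 6 (distance=4)
  Visit vertex 5 (distance=5)
  Visit vertex 1 (distance=6)

Step 3: Shortest path: 4 -> 3 -> 1
Total weight: 1 + 5 = 6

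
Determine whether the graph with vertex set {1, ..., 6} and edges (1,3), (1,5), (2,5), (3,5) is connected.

Step 1: Build adjacency list from edges:
  1: 3, 5
  2: 5
  3: 1, 5
  4: (none)
  5: 1, 2, 3
  6: (none)

Step 2: Run BFS/DFS from vertex 1:
  Visited: {1, 3, 5, 2}
  Reached 4 of 6 vertices

Step 3: Only 4 of 6 vertices reached. Graph is disconnected.
Connected components: {1, 2, 3, 5}, {4}, {6}
Answer: No, the graph is not connected (3 components).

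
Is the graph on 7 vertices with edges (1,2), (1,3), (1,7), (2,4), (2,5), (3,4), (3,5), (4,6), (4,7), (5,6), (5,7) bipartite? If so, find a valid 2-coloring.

Step 1: Attempt 2-coloring using BFS:
  Start at vertex 1, assign color 0
  Color vertex 2 with color 1 (neighbor of 1)
  Color vertex 3 with color 1 (neighbor of 1)
  Color vertex 7 with color 1 (neighbor of 1)
  Color vertex 4 with color 0 (neighbor of 2)
  Color vertex 5 with color 0 (neighbor of 2)
  Color vertex 6 with color 1 (neighbor of 4)

Step 2: 2-coloring succeeded. No conflicts found.
  Set A (color 0): {1, 4, 5}
  Set B (color 1): {2, 3, 6, 7}

The graph is bipartite with partition {1, 4, 5}, {2, 3, 6, 7}.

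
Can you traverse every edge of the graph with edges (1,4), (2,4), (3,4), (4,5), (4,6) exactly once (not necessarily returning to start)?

Step 1: Find the degree of each vertex:
  deg(1) = 1
  deg(2) = 1
  deg(3) = 1
  deg(4) = 5
  deg(5) = 1
  deg(6) = 1

Step 2: Count vertices with odd degree:
  Odd-degree vertices: 1, 2, 3, 4, 5, 6 (6 total)

Step 3: Apply Euler's theorem:
  - Eulerian circuit exists iff graph is connected and all vertices have even degree
  - Eulerian path exists iff graph is connected and has 0 or 2 odd-degree vertices

Graph has 6 odd-degree vertices (need 0 or 2).
Neither Eulerian path nor Eulerian circuit exists.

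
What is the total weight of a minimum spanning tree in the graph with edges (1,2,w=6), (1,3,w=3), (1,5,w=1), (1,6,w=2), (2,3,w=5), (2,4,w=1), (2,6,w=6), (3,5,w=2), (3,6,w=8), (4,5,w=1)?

Apply Kruskal's algorithm (sort edges by weight, add if no cycle):

Sorted edges by weight:
  (1,5) w=1
  (2,4) w=1
  (4,5) w=1
  (1,6) w=2
  (3,5) w=2
  (1,3) w=3
  (2,3) w=5
  (1,2) w=6
  (2,6) w=6
  (3,6) w=8

Add edge (1,5) w=1 -- no cycle. Running total: 1
Add edge (2,4) w=1 -- no cycle. Running total: 2
Add edge (4,5) w=1 -- no cycle. Running total: 3
Add edge (1,6) w=2 -- no cycle. Running total: 5
Add edge (3,5) w=2 -- no cycle. Running total: 7

MST edges: (1,5,w=1), (2,4,w=1), (4,5,w=1), (1,6,w=2), (3,5,w=2)
Total MST weight: 1 + 1 + 1 + 2 + 2 = 7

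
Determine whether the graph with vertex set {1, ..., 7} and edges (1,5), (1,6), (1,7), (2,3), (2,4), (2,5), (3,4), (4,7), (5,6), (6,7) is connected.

Step 1: Build adjacency list from edges:
  1: 5, 6, 7
  2: 3, 4, 5
  3: 2, 4
  4: 2, 3, 7
  5: 1, 2, 6
  6: 1, 5, 7
  7: 1, 4, 6

Step 2: Run BFS/DFS from vertex 1:
  Visited: {1, 5, 6, 7, 2, 4, 3}
  Reached 7 of 7 vertices

Step 3: All 7 vertices reached from vertex 1, so the graph is connected.
Answer: Yes, the graph is connected.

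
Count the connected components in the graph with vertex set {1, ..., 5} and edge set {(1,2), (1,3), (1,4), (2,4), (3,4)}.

Step 1: Build adjacency list from edges:
  1: 2, 3, 4
  2: 1, 4
  3: 1, 4
  4: 1, 2, 3
  5: (none)

Step 2: Run BFS/DFS from vertex 1:
  Visited: {1, 2, 3, 4}
  Reached 4 of 5 vertices

Step 3: Only 4 of 5 vertices reached. Graph is disconnected.
Connected components: {1, 2, 3, 4}, {5}
Number of connected components: 2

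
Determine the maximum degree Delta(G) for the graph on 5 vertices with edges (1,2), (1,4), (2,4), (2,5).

Step 1: Count edges incident to each vertex:
  deg(1) = 2 (neighbors: 2, 4)
  deg(2) = 3 (neighbors: 1, 4, 5)
  deg(3) = 0 (neighbors: none)
  deg(4) = 2 (neighbors: 1, 2)
  deg(5) = 1 (neighbors: 2)

Step 2: Find maximum:
  max(2, 3, 0, 2, 1) = 3 (vertex 2)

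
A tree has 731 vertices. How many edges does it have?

A tree on n vertices always has exactly n - 1 edges.
For n = 731: edges = 731 - 1 = 730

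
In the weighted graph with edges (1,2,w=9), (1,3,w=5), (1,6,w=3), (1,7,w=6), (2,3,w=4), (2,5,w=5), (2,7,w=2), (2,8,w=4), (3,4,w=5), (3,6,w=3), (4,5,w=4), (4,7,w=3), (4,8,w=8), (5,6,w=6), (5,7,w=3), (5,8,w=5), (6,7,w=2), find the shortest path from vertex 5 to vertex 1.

Step 1: Build adjacency list with weights:
  1: 2(w=9), 3(w=5), 6(w=3), 7(w=6)
  2: 1(w=9), 3(w=4), 5(w=5), 7(w=2), 8(w=4)
  3: 1(w=5), 2(w=4), 4(w=5), 6(w=3)
  4: 3(w=5), 5(w=4), 7(w=3), 8(w=8)
  5: 2(w=5), 4(w=4), 6(w=6), 7(w=3), 8(w=5)
  6: 1(w=3), 3(w=3), 5(w=6), 7(w=2)
  7: 1(w=6), 2(w=2), 4(w=3), 5(w=3), 6(w=2)
  8: 2(w=4), 4(w=8), 5(w=5)

Step 2: Apply Dijkstra's algorithm from vertex 5:
  Visit vertex 5 (distance=0)
    Update dist[2] = 5
    Update dist[4] = 4
    Update dist[6] = 6
    Update dist[7] = 3
    Update dist[8] = 5
  Visit vertex 7 (distance=3)
    Update dist[1] = 9
    Update dist[6] = 5
  Visit vertex 4 (distance=4)
    Update dist[3] = 9
  Visit vertex 2 (distance=5)
  Visit vertex 6 (distance=5)
    Update dist[1] = 8
    Update dist[3] = 8
  Visit vertex 8 (distance=5)
  Visit vertex 1 (distance=8)

Step 3: Shortest path: 5 -> 7 -> 6 -> 1
Total weight: 3 + 2 + 3 = 8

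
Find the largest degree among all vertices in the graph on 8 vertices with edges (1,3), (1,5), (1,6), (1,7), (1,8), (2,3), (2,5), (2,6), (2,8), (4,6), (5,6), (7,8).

Step 1: Count edges incident to each vertex:
  deg(1) = 5 (neighbors: 3, 5, 6, 7, 8)
  deg(2) = 4 (neighbors: 3, 5, 6, 8)
  deg(3) = 2 (neighbors: 1, 2)
  deg(4) = 1 (neighbors: 6)
  deg(5) = 3 (neighbors: 1, 2, 6)
  deg(6) = 4 (neighbors: 1, 2, 4, 5)
  deg(7) = 2 (neighbors: 1, 8)
  deg(8) = 3 (neighbors: 1, 2, 7)

Step 2: Find maximum:
  max(5, 4, 2, 1, 3, 4, 2, 3) = 5 (vertex 1)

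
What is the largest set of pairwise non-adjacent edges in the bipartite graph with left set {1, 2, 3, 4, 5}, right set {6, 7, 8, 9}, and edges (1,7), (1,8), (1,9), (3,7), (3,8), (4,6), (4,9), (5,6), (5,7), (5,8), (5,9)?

Step 1: List the neighbors of each left vertex:
  1: 7, 8, 9
  2: (none)
  3: 7, 8
  4: 6, 9
  5: 6, 7, 8, 9

Step 2: Greedily match left vertices, then look for augmenting paths:
  Match 1 -- 7
  Match 3 -- 8
  Match 4 -- 6
  Match 5 -- 9
  No augmenting path remains.

Step 3: Verify this is maximum:
  Matching size 4 = min(|L|, |R|) = min(5, 4), which is an upper bound, so this matching is maximum.

Maximum matching: {(1,7), (3,8), (4,6), (5,9)}
Size: 4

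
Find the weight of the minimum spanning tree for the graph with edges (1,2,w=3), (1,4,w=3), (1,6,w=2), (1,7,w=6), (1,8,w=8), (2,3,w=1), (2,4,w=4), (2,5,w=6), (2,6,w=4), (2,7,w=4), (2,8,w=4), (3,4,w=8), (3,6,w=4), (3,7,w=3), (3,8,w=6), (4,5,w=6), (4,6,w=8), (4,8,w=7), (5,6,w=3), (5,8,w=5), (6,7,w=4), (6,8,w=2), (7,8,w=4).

Apply Kruskal's algorithm (sort edges by weight, add if no cycle):

Sorted edges by weight:
  (2,3) w=1
  (1,6) w=2
  (6,8) w=2
  (1,2) w=3
  (1,4) w=3
  (3,7) w=3
  (5,6) w=3
  (2,4) w=4
  (2,6) w=4
  (2,7) w=4
  (2,8) w=4
  (3,6) w=4
  (6,7) w=4
  (7,8) w=4
  (5,8) w=5
  (1,7) w=6
  (2,5) w=6
  (3,8) w=6
  (4,5) w=6
  (4,8) w=7
  (1,8) w=8
  (3,4) w=8
  (4,6) w=8

Add edge (2,3) w=1 -- no cycle. Running total: 1
Add edge (1,6) w=2 -- no cycle. Running total: 3
Add edge (6,8) w=2 -- no cycle. Running total: 5
Add edge (1,2) w=3 -- no cycle. Running total: 8
Add edge (1,4) w=3 -- no cycle. Running total: 11
Add edge (3,7) w=3 -- no cycle. Running total: 14
Add edge (5,6) w=3 -- no cycle. Running total: 17

MST edges: (2,3,w=1), (1,6,w=2), (6,8,w=2), (1,2,w=3), (1,4,w=3), (3,7,w=3), (5,6,w=3)
Total MST weight: 1 + 2 + 2 + 3 + 3 + 3 + 3 = 17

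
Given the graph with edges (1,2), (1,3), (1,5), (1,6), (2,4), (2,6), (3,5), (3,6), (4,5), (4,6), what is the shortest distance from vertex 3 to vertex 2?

Step 1: Build adjacency list:
  1: 2, 3, 5, 6
  2: 1, 4, 6
  3: 1, 5, 6
  4: 2, 5, 6
  5: 1, 3, 4
  6: 1, 2, 3, 4

Step 2: BFS from vertex 3 to find shortest path to 2:
  vertex 1 reached at distance 1
  vertex 5 reached at distance 1
  vertex 6 reached at distance 1
  vertex 2 reached at distance 2

Step 3: Shortest path: 3 -> 6 -> 2
Path length: 2 edges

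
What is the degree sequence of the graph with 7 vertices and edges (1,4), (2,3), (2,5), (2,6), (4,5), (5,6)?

Step 1: Count edges incident to each vertex:
  deg(1) = 1 (neighbors: 4)
  deg(2) = 3 (neighbors: 3, 5, 6)
  deg(3) = 1 (neighbors: 2)
  deg(4) = 2 (neighbors: 1, 5)
  deg(5) = 3 (neighbors: 2, 4, 6)
  deg(6) = 2 (neighbors: 2, 5)
  deg(7) = 0 (neighbors: none)

Step 2: Sort degrees in non-increasing order:
  Degrees: [1, 3, 1, 2, 3, 2, 0] -> sorted: [3, 3, 2, 2, 1, 1, 0]

Degree sequence: [3, 3, 2, 2, 1, 1, 0]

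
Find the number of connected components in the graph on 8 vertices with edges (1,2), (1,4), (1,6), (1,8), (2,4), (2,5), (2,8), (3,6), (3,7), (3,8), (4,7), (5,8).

Step 1: Build adjacency list from edges:
  1: 2, 4, 6, 8
  2: 1, 4, 5, 8
  3: 6, 7, 8
  4: 1, 2, 7
  5: 2, 8
  6: 1, 3
  7: 3, 4
  8: 1, 2, 3, 5

Step 2: Run BFS/DFS from vertex 1:
  Visited: {1, 2, 4, 6, 8, 5, 7, 3}
  Reached 8 of 8 vertices

Step 3: All 8 vertices reached from vertex 1, so the graph is connected.
Number of connected components: 1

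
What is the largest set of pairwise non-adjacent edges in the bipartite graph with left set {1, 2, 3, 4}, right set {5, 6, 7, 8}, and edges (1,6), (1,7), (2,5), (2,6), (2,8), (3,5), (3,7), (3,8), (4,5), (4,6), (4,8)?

Step 1: List the neighbors of each left vertex:
  1: 6, 7
  2: 5, 6, 8
  3: 5, 7, 8
  4: 5, 6, 8

Step 2: Greedily match left vertices, then look for augmenting paths:
  Match 1 -- 6
  Match 2 -- 5
  Match 3 -- 7
  Match 4 -- 8
  No augmenting path remains.

Step 3: Verify this is maximum:
  Matching size 4 = min(|L|, |R|) = min(4, 4), which is an upper bound, so this matching is maximum.

Maximum matching: {(1,6), (2,5), (3,7), (4,8)}
Size: 4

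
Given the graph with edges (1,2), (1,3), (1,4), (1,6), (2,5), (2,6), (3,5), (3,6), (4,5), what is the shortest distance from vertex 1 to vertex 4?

Step 1: Build adjacency list:
  1: 2, 3, 4, 6
  2: 1, 5, 6
  3: 1, 5, 6
  4: 1, 5
  5: 2, 3, 4
  6: 1, 2, 3

Step 2: BFS from vertex 1 to find shortest path to 4:
  vertex 2 reached at distance 1
  vertex 3 reached at distance 1
  vertex 4 reached at distance 1

Step 3: Shortest path: 1 -> 4
Path length: 1 edge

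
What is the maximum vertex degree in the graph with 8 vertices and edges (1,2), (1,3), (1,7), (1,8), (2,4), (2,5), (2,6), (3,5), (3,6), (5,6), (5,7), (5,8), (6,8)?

Step 1: Count edges incident to each vertex:
  deg(1) = 4 (neighbors: 2, 3, 7, 8)
  deg(2) = 4 (neighbors: 1, 4, 5, 6)
  deg(3) = 3 (neighbors: 1, 5, 6)
  deg(4) = 1 (neighbors: 2)
  deg(5) = 5 (neighbors: 2, 3, 6, 7, 8)
  deg(6) = 4 (neighbors: 2, 3, 5, 8)
  deg(7) = 2 (neighbors: 1, 5)
  deg(8) = 3 (neighbors: 1, 5, 6)

Step 2: Find maximum:
  max(4, 4, 3, 1, 5, 4, 2, 3) = 5 (vertex 5)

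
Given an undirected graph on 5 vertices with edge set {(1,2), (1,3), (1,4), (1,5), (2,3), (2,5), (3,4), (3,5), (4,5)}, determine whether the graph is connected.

Step 1: Build adjacency list from edges:
  1: 2, 3, 4, 5
  2: 1, 3, 5
  3: 1, 2, 4, 5
  4: 1, 3, 5
  5: 1, 2, 3, 4

Step 2: Run BFS/DFS from vertex 1:
  Visited: {1, 2, 3, 4, 5}
  Reached 5 of 5 vertices

Step 3: All 5 vertices reached from vertex 1, so the graph is connected.
Answer: Yes, the graph is connected.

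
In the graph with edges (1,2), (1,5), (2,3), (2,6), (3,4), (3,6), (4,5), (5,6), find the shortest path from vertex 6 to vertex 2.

Step 1: Build adjacency list:
  1: 2, 5
  2: 1, 3, 6
  3: 2, 4, 6
  4: 3, 5
  5: 1, 4, 6
  6: 2, 3, 5

Step 2: BFS from vertex 6 to find shortest path to 2:
  vertex 2 reached at distance 1

Step 3: Shortest path: 6 -> 2
Path length: 1 edge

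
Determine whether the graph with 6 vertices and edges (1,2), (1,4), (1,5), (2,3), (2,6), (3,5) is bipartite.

Step 1: Attempt 2-coloring using BFS:
  Start at vertex 1, assign color 0
  Color vertex 2 with color 1 (neighbor of 1)
  Color vertex 4 with color 1 (neighbor of 1)
  Color vertex 5 with color 1 (neighbor of 1)
  Color vertex 3 with color 0 (neighbor of 2)
  Color vertex 6 with color 0 (neighbor of 2)

Step 2: 2-coloring succeeded. No conflicts found.
  Set A (color 0): {1, 3, 6}
  Set B (color 1): {2, 4, 5}

The graph is bipartite with partition {1, 3, 6}, {2, 4, 5}.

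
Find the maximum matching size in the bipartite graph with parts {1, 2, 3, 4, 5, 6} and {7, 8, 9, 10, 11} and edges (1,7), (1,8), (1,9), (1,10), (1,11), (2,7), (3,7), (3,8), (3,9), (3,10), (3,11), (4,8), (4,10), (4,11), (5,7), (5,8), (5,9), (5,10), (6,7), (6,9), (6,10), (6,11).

Step 1: List the neighbors of each left vertex:
  1: 7, 8, 9, 10, 11
  2: 7
  3: 7, 8, 9, 10, 11
  4: 8, 10, 11
  5: 7, 8, 9, 10
  6: 7, 9, 10, 11

Step 2: Greedily match left vertices, then look for augmenting paths:
  Match 1 -- 7
  Match 3 -- 8
  Match 4 -- 10
  Match 5 -- 9
  Match 6 -- 11
  No augmenting path remains.

Step 3: Verify this is maximum:
  Matching size 5 = min(|L|, |R|) = min(6, 5), which is an upper bound, so this matching is maximum.

Maximum matching: {(1,7), (3,8), (4,10), (5,9), (6,11)}
Size: 5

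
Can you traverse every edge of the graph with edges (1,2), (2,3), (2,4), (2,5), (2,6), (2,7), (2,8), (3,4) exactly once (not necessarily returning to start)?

Step 1: Find the degree of each vertex:
  deg(1) = 1
  deg(2) = 7
  deg(3) = 2
  deg(4) = 2
  deg(5) = 1
  deg(6) = 1
  deg(7) = 1
  deg(8) = 1

Step 2: Count vertices with odd degree:
  Odd-degree vertices: 1, 2, 5, 6, 7, 8 (6 total)

Step 3: Apply Euler's theorem:
  - Eulerian circuit exists iff graph is connected and all vertices have even degree
  - Eulerian path exists iff graph is connected and has 0 or 2 odd-degree vertices

Graph has 6 odd-degree vertices (need 0 or 2).
Neither Eulerian path nor Eulerian circuit exists.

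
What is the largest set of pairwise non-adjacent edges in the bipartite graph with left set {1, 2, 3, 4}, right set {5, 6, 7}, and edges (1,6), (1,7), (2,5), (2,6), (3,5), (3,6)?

Step 1: List the neighbors of each left vertex:
  1: 6, 7
  2: 5, 6
  3: 5, 6
  4: (none)

Step 2: Greedily match left vertices, then look for augmenting paths:
  Match 1 -- 7
  Match 2 -- 5
  Match 3 -- 6
  No augmenting path remains.

Step 3: Verify this is maximum:
  Matching size 3 = min(|L|, |R|) = min(4, 3), which is an upper bound, so this matching is maximum.

Maximum matching: {(1,7), (2,5), (3,6)}
Size: 3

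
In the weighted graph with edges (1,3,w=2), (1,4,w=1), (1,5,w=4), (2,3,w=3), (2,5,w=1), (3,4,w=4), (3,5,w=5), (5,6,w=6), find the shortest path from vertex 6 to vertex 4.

Step 1: Build adjacency list with weights:
  1: 3(w=2), 4(w=1), 5(w=4)
  2: 3(w=3), 5(w=1)
  3: 1(w=2), 2(w=3), 4(w=4), 5(w=5)
  4: 1(w=1), 3(w=4)
  5: 1(w=4), 2(w=1), 3(w=5), 6(w=6)
  6: 5(w=6)

Step 2: Apply Dijkstra's algorithm from vertex 6:
  Visit vertex 6 (distance=0)
    Update dist[5] = 6
  Visit vertex 5 (distance=6)
    Update dist[1] = 10
    Update dist[2] = 7
    Update dist[3] = 11
  Visit vertex 2 (distance=7)
    Update dist[3] = 10
  Visit vertex 1 (distance=10)
    Update dist[4] = 11
  Visit vertex 3 (distance=10)
  Visit vertex 4 (distance=11)

Step 3: Shortest path: 6 -> 5 -> 1 -> 4
Total weight: 6 + 4 + 1 = 11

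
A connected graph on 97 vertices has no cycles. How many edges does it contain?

A tree on n vertices always has exactly n - 1 edges.
For n = 97: edges = 97 - 1 = 96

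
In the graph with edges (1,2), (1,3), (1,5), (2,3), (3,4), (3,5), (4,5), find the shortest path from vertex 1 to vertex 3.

Step 1: Build adjacency list:
  1: 2, 3, 5
  2: 1, 3
  3: 1, 2, 4, 5
  4: 3, 5
  5: 1, 3, 4

Step 2: BFS from vertex 1 to find shortest path to 3:
  vertex 2 reached at distance 1
  vertex 3 reached at distance 1

Step 3: Shortest path: 1 -> 3
Path length: 1 edge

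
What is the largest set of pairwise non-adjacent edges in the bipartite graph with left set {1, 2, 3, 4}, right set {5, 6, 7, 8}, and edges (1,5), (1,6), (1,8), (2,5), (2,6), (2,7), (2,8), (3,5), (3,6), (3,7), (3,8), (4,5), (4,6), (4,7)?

Step 1: List the neighbors of each left vertex:
  1: 5, 6, 8
  2: 5, 6, 7, 8
  3: 5, 6, 7, 8
  4: 5, 6, 7

Step 2: Greedily match left vertices, then look for augmenting paths:
  Match 1 -- 8
  Match 2 -- 6
  Match 3 -- 7
  Match 4 -- 5
  No augmenting path remains.

Step 3: Verify this is maximum:
  Matching size 4 = min(|L|, |R|) = min(4, 4), which is an upper bound, so this matching is maximum.

Maximum matching: {(1,8), (2,6), (3,7), (4,5)}
Size: 4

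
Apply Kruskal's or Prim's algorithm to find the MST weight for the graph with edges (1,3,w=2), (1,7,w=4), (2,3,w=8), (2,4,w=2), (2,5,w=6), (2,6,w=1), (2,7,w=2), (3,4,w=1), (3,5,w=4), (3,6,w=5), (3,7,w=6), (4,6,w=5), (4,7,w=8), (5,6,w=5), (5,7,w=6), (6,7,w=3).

Apply Kruskal's algorithm (sort edges by weight, add if no cycle):

Sorted edges by weight:
  (2,6) w=1
  (3,4) w=1
  (1,3) w=2
  (2,4) w=2
  (2,7) w=2
  (6,7) w=3
  (1,7) w=4
  (3,5) w=4
  (3,6) w=5
  (4,6) w=5
  (5,6) w=5
  (2,5) w=6
  (3,7) w=6
  (5,7) w=6
  (2,3) w=8
  (4,7) w=8

Add edge (2,6) w=1 -- no cycle. Running total: 1
Add edge (3,4) w=1 -- no cycle. Running total: 2
Add edge (1,3) w=2 -- no cycle. Running total: 4
Add edge (2,4) w=2 -- no cycle. Running total: 6
Add edge (2,7) w=2 -- no cycle. Running total: 8
Skip edge (6,7) w=3 -- would create cycle
Skip edge (1,7) w=4 -- would create cycle
Add edge (3,5) w=4 -- no cycle. Running total: 12

MST edges: (2,6,w=1), (3,4,w=1), (1,3,w=2), (2,4,w=2), (2,7,w=2), (3,5,w=4)
Total MST weight: 1 + 1 + 2 + 2 + 2 + 4 = 12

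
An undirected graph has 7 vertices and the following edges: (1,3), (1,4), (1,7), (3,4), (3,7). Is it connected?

Step 1: Build adjacency list from edges:
  1: 3, 4, 7
  2: (none)
  3: 1, 4, 7
  4: 1, 3
  5: (none)
  6: (none)
  7: 1, 3

Step 2: Run BFS/DFS from vertex 1:
  Visited: {1, 3, 4, 7}
  Reached 4 of 7 vertices

Step 3: Only 4 of 7 vertices reached. Graph is disconnected.
Connected components: {1, 3, 4, 7}, {2}, {5}, {6}
Answer: No, the graph is not connected (4 components).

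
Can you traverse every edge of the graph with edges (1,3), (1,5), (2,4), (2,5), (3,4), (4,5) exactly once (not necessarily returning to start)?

Step 1: Find the degree of each vertex:
  deg(1) = 2
  deg(2) = 2
  deg(3) = 2
  deg(4) = 3
  deg(5) = 3

Step 2: Count vertices with odd degree:
  Odd-degree vertices: 4, 5 (2 total)

Step 3: Apply Euler's theorem:
  - Eulerian circuit exists iff graph is connected and all vertices have even degree
  - Eulerian path exists iff graph is connected and has 0 or 2 odd-degree vertices

Graph is connected with exactly 2 odd-degree vertices (4, 5).
Eulerian path exists (starting and ending at the odd-degree vertices), but no Eulerian circuit.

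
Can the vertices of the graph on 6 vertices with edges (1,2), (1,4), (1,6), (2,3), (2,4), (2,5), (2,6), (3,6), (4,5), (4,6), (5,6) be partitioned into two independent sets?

Step 1: Attempt 2-coloring using BFS:
  Start at vertex 1, assign color 0
  Color vertex 2 with color 1 (neighbor of 1)
  Color vertex 4 with color 1 (neighbor of 1)
  Color vertex 6 with color 1 (neighbor of 1)
  Color vertex 3 with color 0 (neighbor of 2)

Step 2: Conflict found! Vertices 2 and 4 are adjacent but have the same color.
This means the graph contains an odd cycle.

The graph is NOT bipartite.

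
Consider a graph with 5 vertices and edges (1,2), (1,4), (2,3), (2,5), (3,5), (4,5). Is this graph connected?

Step 1: Build adjacency list from edges:
  1: 2, 4
  2: 1, 3, 5
  3: 2, 5
  4: 1, 5
  5: 2, 3, 4

Step 2: Run BFS/DFS from vertex 1:
  Visited: {1, 2, 4, 3, 5}
  Reached 5 of 5 vertices

Step 3: All 5 vertices reached from vertex 1, so the graph is connected.
Answer: Yes, the graph is connected.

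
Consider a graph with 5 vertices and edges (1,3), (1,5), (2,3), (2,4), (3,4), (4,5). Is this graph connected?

Step 1: Build adjacency list from edges:
  1: 3, 5
  2: 3, 4
  3: 1, 2, 4
  4: 2, 3, 5
  5: 1, 4

Step 2: Run BFS/DFS from vertex 1:
  Visited: {1, 3, 5, 2, 4}
  Reached 5 of 5 vertices

Step 3: All 5 vertices reached from vertex 1, so the graph is connected.
Answer: Yes, the graph is connected.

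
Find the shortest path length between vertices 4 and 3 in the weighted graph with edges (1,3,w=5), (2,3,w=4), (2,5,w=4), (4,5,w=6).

Step 1: Build adjacency list with weights:
  1: 3(w=5)
  2: 3(w=4), 5(w=4)
  3: 1(w=5), 2(w=4)
  4: 5(w=6)
  5: 2(w=4), 4(w=6)

Step 2: Apply Dijkstra's algorithm from vertex 4:
  Visit vertex 4 (distance=0)
    Update dist[5] = 6
  Visit vertex 5 (distance=6)
    Update dist[2] = 10
  Visit vertex 2 (distance=10)
    Update dist[3] = 14
  Visit vertex 3 (distance=14)
    Update dist[1] = 19

Step 3: Shortest path: 4 -> 5 -> 2 -> 3
Total weight: 6 + 4 + 4 = 14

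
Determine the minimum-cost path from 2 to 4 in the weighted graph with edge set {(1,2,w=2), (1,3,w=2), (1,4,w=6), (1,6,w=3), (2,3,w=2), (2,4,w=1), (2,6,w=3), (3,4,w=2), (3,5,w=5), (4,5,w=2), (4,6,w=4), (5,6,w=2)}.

Step 1: Build adjacency list with weights:
  1: 2(w=2), 3(w=2), 4(w=6), 6(w=3)
  2: 1(w=2), 3(w=2), 4(w=1), 6(w=3)
  3: 1(w=2), 2(w=2), 4(w=2), 5(w=5)
  4: 1(w=6), 2(w=1), 3(w=2), 5(w=2), 6(w=4)
  5: 3(w=5), 4(w=2), 6(w=2)
  6: 1(w=3), 2(w=3), 4(w=4), 5(w=2)

Step 2: Apply Dijkstra's algorithm from vertex 2:
  Visit vertex 2 (distance=0)
    Update dist[1] = 2
    Update dist[3] = 2
    Update dist[4] = 1
    Update dist[6] = 3
  Visit vertex 4 (distance=1)
    Update dist[5] = 3

Step 3: Shortest path: 2 -> 4
Total weight: 1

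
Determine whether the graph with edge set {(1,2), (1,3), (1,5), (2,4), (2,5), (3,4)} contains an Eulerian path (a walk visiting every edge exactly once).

Step 1: Find the degree of each vertex:
  deg(1) = 3
  deg(2) = 3
  deg(3) = 2
  deg(4) = 2
  deg(5) = 2

Step 2: Count vertices with odd degree:
  Odd-degree vertices: 1, 2 (2 total)

Step 3: Apply Euler's theorem:
  - Eulerian circuit exists iff graph is connected and all vertices have even degree
  - Eulerian path exists iff graph is connected and has 0 or 2 odd-degree vertices

Graph is connected with exactly 2 odd-degree vertices (1, 2).
Eulerian path exists (starting and ending at the odd-degree vertices), but no Eulerian circuit.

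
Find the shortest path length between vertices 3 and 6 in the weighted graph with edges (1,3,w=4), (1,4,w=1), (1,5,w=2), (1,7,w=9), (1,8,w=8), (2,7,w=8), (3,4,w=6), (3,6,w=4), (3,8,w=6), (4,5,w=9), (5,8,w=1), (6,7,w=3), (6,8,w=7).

Step 1: Build adjacency list with weights:
  1: 3(w=4), 4(w=1), 5(w=2), 7(w=9), 8(w=8)
  2: 7(w=8)
  3: 1(w=4), 4(w=6), 6(w=4), 8(w=6)
  4: 1(w=1), 3(w=6), 5(w=9)
  5: 1(w=2), 4(w=9), 8(w=1)
  6: 3(w=4), 7(w=3), 8(w=7)
  7: 1(w=9), 2(w=8), 6(w=3)
  8: 1(w=8), 3(w=6), 5(w=1), 6(w=7)

Step 2: Apply Dijkstra's algorithm from vertex 3:
  Visit vertex 3 (distance=0)
    Update dist[1] = 4
    Update dist[4] = 6
    Update dist[6] = 4
    Update dist[8] = 6
  Visit vertex 1 (distance=4)
    Update dist[4] = 5
    Update dist[5] = 6
    Update dist[7] = 13
  Visit vertex 6 (distance=4)
    Update dist[7] = 7

Step 3: Shortest path: 3 -> 6
Total weight: 4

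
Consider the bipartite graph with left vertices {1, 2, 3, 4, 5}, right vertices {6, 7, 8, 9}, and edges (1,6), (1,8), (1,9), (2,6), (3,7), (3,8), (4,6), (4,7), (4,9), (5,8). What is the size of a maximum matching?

Step 1: List the neighbors of each left vertex:
  1: 6, 8, 9
  2: 6
  3: 7, 8
  4: 6, 7, 9
  5: 8

Step 2: Greedily match left vertices, then look for augmenting paths:
  Match 1 -- 6
  Match 3 -- 7
  Match 4 -- 9
  Match 5 -- 8
  No augmenting path remains.

Step 3: Verify this is maximum:
  Matching size 4 = min(|L|, |R|) = min(5, 4), which is an upper bound, so this matching is maximum.

Maximum matching: {(1,6), (3,7), (4,9), (5,8)}
Size: 4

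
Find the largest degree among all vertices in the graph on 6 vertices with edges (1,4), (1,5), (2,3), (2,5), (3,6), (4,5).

Step 1: Count edges incident to each vertex:
  deg(1) = 2 (neighbors: 4, 5)
  deg(2) = 2 (neighbors: 3, 5)
  deg(3) = 2 (neighbors: 2, 6)
  deg(4) = 2 (neighbors: 1, 5)
  deg(5) = 3 (neighbors: 1, 2, 4)
  deg(6) = 1 (neighbors: 3)

Step 2: Find maximum:
  max(2, 2, 2, 2, 3, 1) = 3 (vertex 5)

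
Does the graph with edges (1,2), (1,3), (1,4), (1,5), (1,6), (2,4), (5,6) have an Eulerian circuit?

Step 1: Find the degree of each vertex:
  deg(1) = 5
  deg(2) = 2
  deg(3) = 1
  deg(4) = 2
  deg(5) = 2
  deg(6) = 2

Step 2: Count vertices with odd degree:
  Odd-degree vertices: 1, 3 (2 total)

Step 3: Apply Euler's theorem:
  - Eulerian circuit exists iff graph is connected and all vertices have even degree
  - Eulerian path exists iff graph is connected and has 0 or 2 odd-degree vertices

Graph is connected with exactly 2 odd-degree vertices (1, 3).
Eulerian path exists (starting and ending at the odd-degree vertices), but no Eulerian circuit.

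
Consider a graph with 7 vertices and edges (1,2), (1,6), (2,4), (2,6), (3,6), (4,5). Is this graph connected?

Step 1: Build adjacency list from edges:
  1: 2, 6
  2: 1, 4, 6
  3: 6
  4: 2, 5
  5: 4
  6: 1, 2, 3
  7: (none)

Step 2: Run BFS/DFS from vertex 1:
  Visited: {1, 2, 6, 4, 3, 5}
  Reached 6 of 7 vertices

Step 3: Only 6 of 7 vertices reached. Graph is disconnected.
Connected components: {1, 2, 3, 4, 5, 6}, {7}
Answer: No, the graph is not connected (2 components).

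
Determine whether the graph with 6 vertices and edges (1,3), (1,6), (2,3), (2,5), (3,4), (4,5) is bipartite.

Step 1: Attempt 2-coloring using BFS:
  Start at vertex 1, assign color 0
  Color vertex 3 with color 1 (neighbor of 1)
  Color vertex 6 with color 1 (neighbor of 1)
  Color vertex 2 with color 0 (neighbor of 3)
  Color vertex 4 with color 0 (neighbor of 3)
  Color vertex 5 with color 1 (neighbor of 2)

Step 2: 2-coloring succeeded. No conflicts found.
  Set A (color 0): {1, 2, 4}
  Set B (color 1): {3, 5, 6}

The graph is bipartite with partition {1, 2, 4}, {3, 5, 6}.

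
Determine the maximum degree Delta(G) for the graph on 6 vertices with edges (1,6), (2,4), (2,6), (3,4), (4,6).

Step 1: Count edges incident to each vertex:
  deg(1) = 1 (neighbors: 6)
  deg(2) = 2 (neighbors: 4, 6)
  deg(3) = 1 (neighbors: 4)
  deg(4) = 3 (neighbors: 2, 3, 6)
  deg(5) = 0 (neighbors: none)
  deg(6) = 3 (neighbors: 1, 2, 4)

Step 2: Find maximum:
  max(1, 2, 1, 3, 0, 3) = 3 (vertex 4)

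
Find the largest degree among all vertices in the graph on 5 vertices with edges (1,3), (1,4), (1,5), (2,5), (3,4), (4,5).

Step 1: Count edges incident to each vertex:
  deg(1) = 3 (neighbors: 3, 4, 5)
  deg(2) = 1 (neighbors: 5)
  deg(3) = 2 (neighbors: 1, 4)
  deg(4) = 3 (neighbors: 1, 3, 5)
  deg(5) = 3 (neighbors: 1, 2, 4)

Step 2: Find maximum:
  max(3, 1, 2, 3, 3) = 3 (vertex 1)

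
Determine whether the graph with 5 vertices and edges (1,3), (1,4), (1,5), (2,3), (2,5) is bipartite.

Step 1: Attempt 2-coloring using BFS:
  Start at vertex 1, assign color 0
  Color vertex 3 with color 1 (neighbor of 1)
  Color vertex 4 with color 1 (neighbor of 1)
  Color vertex 5 with color 1 (neighbor of 1)
  Color vertex 2 with color 0 (neighbor of 3)

Step 2: 2-coloring succeeded. No conflicts found.
  Set A (color 0): {1, 2}
  Set B (color 1): {3, 4, 5}

The graph is bipartite with partition {1, 2}, {3, 4, 5}.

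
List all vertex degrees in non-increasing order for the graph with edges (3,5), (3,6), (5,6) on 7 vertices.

Step 1: Count edges incident to each vertex:
  deg(1) = 0 (neighbors: none)
  deg(2) = 0 (neighbors: none)
  deg(3) = 2 (neighbors: 5, 6)
  deg(4) = 0 (neighbors: none)
  deg(5) = 2 (neighbors: 3, 6)
  deg(6) = 2 (neighbors: 3, 5)
  deg(7) = 0 (neighbors: none)

Step 2: Sort degrees in non-increasing order:
  Degrees: [0, 0, 2, 0, 2, 2, 0] -> sorted: [2, 2, 2, 0, 0, 0, 0]

Degree sequence: [2, 2, 2, 0, 0, 0, 0]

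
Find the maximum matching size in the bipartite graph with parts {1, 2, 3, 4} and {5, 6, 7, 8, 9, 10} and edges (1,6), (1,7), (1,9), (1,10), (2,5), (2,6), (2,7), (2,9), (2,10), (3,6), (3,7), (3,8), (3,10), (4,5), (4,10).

Step 1: List the neighbors of each left vertex:
  1: 6, 7, 9, 10
  2: 5, 6, 7, 9, 10
  3: 6, 7, 8, 10
  4: 5, 10

Step 2: Greedily match left vertices, then look for augmenting paths:
  Match 1 -- 6
  Match 2 -- 5
  Match 3 -- 7
  Match 4 -- 10
  No augmenting path remains.

Step 3: Verify this is maximum:
  Matching size 4 = min(|L|, |R|) = min(4, 6), which is an upper bound, so this matching is maximum.

Maximum matching: {(1,6), (2,5), (3,7), (4,10)}
Size: 4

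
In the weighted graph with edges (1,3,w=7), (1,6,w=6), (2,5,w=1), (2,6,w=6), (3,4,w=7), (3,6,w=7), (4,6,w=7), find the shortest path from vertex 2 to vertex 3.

Step 1: Build adjacency list with weights:
  1: 3(w=7), 6(w=6)
  2: 5(w=1), 6(w=6)
  3: 1(w=7), 4(w=7), 6(w=7)
  4: 3(w=7), 6(w=7)
  5: 2(w=1)
  6: 1(w=6), 2(w=6), 3(w=7), 4(w=7)

Step 2: Apply Dijkstra's algorithm from vertex 2:
  Visit vertex 2 (distance=0)
    Update dist[5] = 1
    Update dist[6] = 6
  Visit vertex 5 (distance=1)
  Visit vertex 6 (distance=6)
    Update dist[1] = 12
    Update dist[3] = 13
    Update dist[4] = 13
  Visit vertex 1 (distance=12)
  Visit vertex 3 (distance=13)

Step 3: Shortest path: 2 -> 6 -> 3
Total weight: 6 + 7 = 13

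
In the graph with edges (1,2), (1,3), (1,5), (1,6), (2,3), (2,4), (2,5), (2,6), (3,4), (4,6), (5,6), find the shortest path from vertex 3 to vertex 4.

Step 1: Build adjacency list:
  1: 2, 3, 5, 6
  2: 1, 3, 4, 5, 6
  3: 1, 2, 4
  4: 2, 3, 6
  5: 1, 2, 6
  6: 1, 2, 4, 5

Step 2: BFS from vertex 3 to find shortest path to 4:
  vertex 1 reached at distance 1
  vertex 2 reached at distance 1
  vertex 4 reached at distance 1

Step 3: Shortest path: 3 -> 4
Path length: 1 edge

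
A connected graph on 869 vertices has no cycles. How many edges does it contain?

A tree on n vertices always has exactly n - 1 edges.
For n = 869: edges = 869 - 1 = 868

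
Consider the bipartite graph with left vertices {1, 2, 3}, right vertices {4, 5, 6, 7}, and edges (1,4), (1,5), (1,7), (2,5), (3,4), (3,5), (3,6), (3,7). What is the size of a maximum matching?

Step 1: List the neighbors of each left vertex:
  1: 4, 5, 7
  2: 5
  3: 4, 5, 6, 7

Step 2: Greedily match left vertices, then look for augmenting paths:
  Match 1 -- 4
  Match 2 -- 5
  Match 3 -- 6
  No augmenting path remains.

Step 3: Verify this is maximum:
  Matching size 3 = min(|L|, |R|) = min(3, 4), which is an upper bound, so this matching is maximum.

Maximum matching: {(1,4), (2,5), (3,6)}
Size: 3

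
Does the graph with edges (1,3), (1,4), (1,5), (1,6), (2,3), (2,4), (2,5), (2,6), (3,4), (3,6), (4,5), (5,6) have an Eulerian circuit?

Step 1: Find the degree of each vertex:
  deg(1) = 4
  deg(2) = 4
  deg(3) = 4
  deg(4) = 4
  deg(5) = 4
  deg(6) = 4

Step 2: Count vertices with odd degree:
  All vertices have even degree (0 odd-degree vertices)

Step 3: Apply Euler's theorem:
  - Eulerian circuit exists iff graph is connected and all vertices have even degree
  - Eulerian path exists iff graph is connected and has 0 or 2 odd-degree vertices

Graph is connected with 0 odd-degree vertices.
Both Eulerian circuit and Eulerian path exist.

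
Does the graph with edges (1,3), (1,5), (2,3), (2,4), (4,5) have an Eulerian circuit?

Step 1: Find the degree of each vertex:
  deg(1) = 2
  deg(2) = 2
  deg(3) = 2
  deg(4) = 2
  deg(5) = 2

Step 2: Count vertices with odd degree:
  All vertices have even degree (0 odd-degree vertices)

Step 3: Apply Euler's theorem:
  - Eulerian circuit exists iff graph is connected and all vertices have even degree
  - Eulerian path exists iff graph is connected and has 0 or 2 odd-degree vertices

Graph is connected with 0 odd-degree vertices.
Both Eulerian circuit and Eulerian path exist.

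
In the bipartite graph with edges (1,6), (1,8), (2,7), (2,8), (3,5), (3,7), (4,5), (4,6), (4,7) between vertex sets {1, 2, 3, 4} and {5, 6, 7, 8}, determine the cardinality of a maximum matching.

Step 1: List the neighbors of each left vertex:
  1: 6, 8
  2: 7, 8
  3: 5, 7
  4: 5, 6, 7

Step 2: Greedily match left vertices, then look for augmenting paths:
  Match 1 -- 8
  Match 2 -- 7
  Match 3 -- 5
  Match 4 -- 6
  No augmenting path remains.

Step 3: Verify this is maximum:
  Matching size 4 = min(|L|, |R|) = min(4, 4), which is an upper bound, so this matching is maximum.

Maximum matching: {(1,8), (2,7), (3,5), (4,6)}
Size: 4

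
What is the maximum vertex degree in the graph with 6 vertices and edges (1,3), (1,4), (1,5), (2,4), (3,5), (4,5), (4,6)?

Step 1: Count edges incident to each vertex:
  deg(1) = 3 (neighbors: 3, 4, 5)
  deg(2) = 1 (neighbors: 4)
  deg(3) = 2 (neighbors: 1, 5)
  deg(4) = 4 (neighbors: 1, 2, 5, 6)
  deg(5) = 3 (neighbors: 1, 3, 4)
  deg(6) = 1 (neighbors: 4)

Step 2: Find maximum:
  max(3, 1, 2, 4, 3, 1) = 4 (vertex 4)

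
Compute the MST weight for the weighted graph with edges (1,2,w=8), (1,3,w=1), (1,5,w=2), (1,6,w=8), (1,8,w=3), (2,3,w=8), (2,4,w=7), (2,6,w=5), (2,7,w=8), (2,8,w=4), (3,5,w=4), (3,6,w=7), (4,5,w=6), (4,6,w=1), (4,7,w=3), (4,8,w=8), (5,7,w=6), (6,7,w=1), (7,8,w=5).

Apply Kruskal's algorithm (sort edges by weight, add if no cycle):

Sorted edges by weight:
  (1,3) w=1
  (4,6) w=1
  (6,7) w=1
  (1,5) w=2
  (1,8) w=3
  (4,7) w=3
  (2,8) w=4
  (3,5) w=4
  (2,6) w=5
  (7,8) w=5
  (4,5) w=6
  (5,7) w=6
  (2,4) w=7
  (3,6) w=7
  (1,2) w=8
  (1,6) w=8
  (2,3) w=8
  (2,7) w=8
  (4,8) w=8

Add edge (1,3) w=1 -- no cycle. Running total: 1
Add edge (4,6) w=1 -- no cycle. Running total: 2
Add edge (6,7) w=1 -- no cycle. Running total: 3
Add edge (1,5) w=2 -- no cycle. Running total: 5
Add edge (1,8) w=3 -- no cycle. Running total: 8
Skip edge (4,7) w=3 -- would create cycle
Add edge (2,8) w=4 -- no cycle. Running total: 12
Skip edge (3,5) w=4 -- would create cycle
Add edge (2,6) w=5 -- no cycle. Running total: 17

MST edges: (1,3,w=1), (4,6,w=1), (6,7,w=1), (1,5,w=2), (1,8,w=3), (2,8,w=4), (2,6,w=5)
Total MST weight: 1 + 1 + 1 + 2 + 3 + 4 + 5 = 17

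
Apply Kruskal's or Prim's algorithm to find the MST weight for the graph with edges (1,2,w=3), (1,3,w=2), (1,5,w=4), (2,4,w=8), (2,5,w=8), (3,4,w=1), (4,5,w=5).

Apply Kruskal's algorithm (sort edges by weight, add if no cycle):

Sorted edges by weight:
  (3,4) w=1
  (1,3) w=2
  (1,2) w=3
  (1,5) w=4
  (4,5) w=5
  (2,4) w=8
  (2,5) w=8

Add edge (3,4) w=1 -- no cycle. Running total: 1
Add edge (1,3) w=2 -- no cycle. Running total: 3
Add edge (1,2) w=3 -- no cycle. Running total: 6
Add edge (1,5) w=4 -- no cycle. Running total: 10

MST edges: (3,4,w=1), (1,3,w=2), (1,2,w=3), (1,5,w=4)
Total MST weight: 1 + 2 + 3 + 4 = 10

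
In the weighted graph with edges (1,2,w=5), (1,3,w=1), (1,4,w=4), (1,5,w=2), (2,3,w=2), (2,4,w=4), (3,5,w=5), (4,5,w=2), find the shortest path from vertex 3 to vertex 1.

Step 1: Build adjacency list with weights:
  1: 2(w=5), 3(w=1), 4(w=4), 5(w=2)
  2: 1(w=5), 3(w=2), 4(w=4)
  3: 1(w=1), 2(w=2), 5(w=5)
  4: 1(w=4), 2(w=4), 5(w=2)
  5: 1(w=2), 3(w=5), 4(w=2)

Step 2: Apply Dijkstra's algorithm from vertex 3:
  Visit vertex 3 (distance=0)
    Update dist[1] = 1
    Update dist[2] = 2
    Update dist[5] = 5
  Visit vertex 1 (distance=1)
    Update dist[4] = 5
    Update dist[5] = 3

Step 3: Shortest path: 3 -> 1
Total weight: 1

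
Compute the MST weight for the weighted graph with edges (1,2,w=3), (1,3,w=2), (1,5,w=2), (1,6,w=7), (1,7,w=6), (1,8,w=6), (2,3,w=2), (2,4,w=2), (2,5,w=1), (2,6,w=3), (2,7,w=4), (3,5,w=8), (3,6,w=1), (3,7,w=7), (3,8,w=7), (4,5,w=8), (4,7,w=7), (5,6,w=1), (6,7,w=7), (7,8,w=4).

Apply Kruskal's algorithm (sort edges by weight, add if no cycle):

Sorted edges by weight:
  (2,5) w=1
  (3,6) w=1
  (5,6) w=1
  (1,3) w=2
  (1,5) w=2
  (2,4) w=2
  (2,3) w=2
  (1,2) w=3
  (2,6) w=3
  (2,7) w=4
  (7,8) w=4
  (1,7) w=6
  (1,8) w=6
  (1,6) w=7
  (3,7) w=7
  (3,8) w=7
  (4,7) w=7
  (6,7) w=7
  (3,5) w=8
  (4,5) w=8

Add edge (2,5) w=1 -- no cycle. Running total: 1
Add edge (3,6) w=1 -- no cycle. Running total: 2
Add edge (5,6) w=1 -- no cycle. Running total: 3
Add edge (1,3) w=2 -- no cycle. Running total: 5
Skip edge (1,5) w=2 -- would create cycle
Add edge (2,4) w=2 -- no cycle. Running total: 7
Skip edge (2,3) w=2 -- would create cycle
Skip edge (1,2) w=3 -- would create cycle
Skip edge (2,6) w=3 -- would create cycle
Add edge (2,7) w=4 -- no cycle. Running total: 11
Add edge (7,8) w=4 -- no cycle. Running total: 15

MST edges: (2,5,w=1), (3,6,w=1), (5,6,w=1), (1,3,w=2), (2,4,w=2), (2,7,w=4), (7,8,w=4)
Total MST weight: 1 + 1 + 1 + 2 + 2 + 4 + 4 = 15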